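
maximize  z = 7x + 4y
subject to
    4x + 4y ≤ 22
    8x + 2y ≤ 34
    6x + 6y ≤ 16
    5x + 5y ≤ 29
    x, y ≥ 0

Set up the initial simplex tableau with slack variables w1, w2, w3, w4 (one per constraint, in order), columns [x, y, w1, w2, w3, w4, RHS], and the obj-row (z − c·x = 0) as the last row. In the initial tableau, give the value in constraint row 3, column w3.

1

Slack w3 belongs to constraint 3; its column is the unit vector e_3, so the entry in row 3 is 1.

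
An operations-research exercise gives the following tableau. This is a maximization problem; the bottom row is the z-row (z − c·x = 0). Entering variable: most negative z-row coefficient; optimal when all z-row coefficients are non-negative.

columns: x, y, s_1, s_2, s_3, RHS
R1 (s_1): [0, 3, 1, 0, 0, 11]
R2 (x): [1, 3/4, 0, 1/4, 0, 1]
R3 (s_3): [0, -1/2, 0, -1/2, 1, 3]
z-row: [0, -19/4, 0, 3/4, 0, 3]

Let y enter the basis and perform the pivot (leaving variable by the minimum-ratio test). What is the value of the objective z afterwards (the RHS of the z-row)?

Ratio test on column y — row 1: 11/3 = 11/3; row 2: 1/(3/4) = 4/3; row 3: entry -1/2 ≤ 0. Minimum is 4/3 at row 2 (x leaves); pivot element 3/4.
Pivot on row 2; the z-row RHS becomes 3 − (-19/4)·(4/3) = 28/3.

28/3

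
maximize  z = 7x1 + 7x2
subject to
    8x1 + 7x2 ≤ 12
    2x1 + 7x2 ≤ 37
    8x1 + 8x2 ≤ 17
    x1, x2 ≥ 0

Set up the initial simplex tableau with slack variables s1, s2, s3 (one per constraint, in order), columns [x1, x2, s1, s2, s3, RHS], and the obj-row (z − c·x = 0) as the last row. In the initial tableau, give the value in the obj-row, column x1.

-7

The obj-row carries the negated objective coefficients: the x1 entry is -7.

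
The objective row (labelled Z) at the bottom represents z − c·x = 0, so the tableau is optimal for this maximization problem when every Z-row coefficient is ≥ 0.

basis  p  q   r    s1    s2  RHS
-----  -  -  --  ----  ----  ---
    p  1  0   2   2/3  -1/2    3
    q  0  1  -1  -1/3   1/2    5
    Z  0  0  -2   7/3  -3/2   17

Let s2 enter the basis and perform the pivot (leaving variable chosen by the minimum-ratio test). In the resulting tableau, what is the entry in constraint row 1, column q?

1

Ratio test on column s2 — row 1: entry -1/2 ≤ 0; row 2: 5/(1/2) = 10. Minimum is 10 at row 2 (q leaves); pivot element 1/2.
Divide row 2 by 1/2; eliminate column s2 from the other rows.
Row 1 update in column q: 0 − (-1/2)·2 = 1.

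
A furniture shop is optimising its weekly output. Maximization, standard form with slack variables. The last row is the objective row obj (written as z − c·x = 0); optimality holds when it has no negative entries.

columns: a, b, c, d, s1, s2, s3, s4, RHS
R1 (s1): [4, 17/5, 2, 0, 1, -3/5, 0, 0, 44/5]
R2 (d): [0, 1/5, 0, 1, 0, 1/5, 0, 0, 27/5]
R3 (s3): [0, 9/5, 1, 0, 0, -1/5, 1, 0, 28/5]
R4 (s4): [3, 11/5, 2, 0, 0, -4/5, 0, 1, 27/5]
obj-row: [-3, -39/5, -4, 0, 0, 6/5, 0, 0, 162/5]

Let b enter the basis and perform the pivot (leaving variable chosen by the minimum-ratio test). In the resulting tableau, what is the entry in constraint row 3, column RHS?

13/11

Ratio test on column b — row 1: (44/5)/(17/5) = 44/17; row 2: (27/5)/(1/5) = 27; row 3: (28/5)/(9/5) = 28/9; row 4: (27/5)/(11/5) = 27/11. Minimum is 27/11 at row 4 (s4 leaves); pivot element 11/5.
Divide row 4 by 11/5; eliminate column b from the other rows.
Row 3 update in column RHS: 28/5 − (9/5)·(27/11) = 13/11.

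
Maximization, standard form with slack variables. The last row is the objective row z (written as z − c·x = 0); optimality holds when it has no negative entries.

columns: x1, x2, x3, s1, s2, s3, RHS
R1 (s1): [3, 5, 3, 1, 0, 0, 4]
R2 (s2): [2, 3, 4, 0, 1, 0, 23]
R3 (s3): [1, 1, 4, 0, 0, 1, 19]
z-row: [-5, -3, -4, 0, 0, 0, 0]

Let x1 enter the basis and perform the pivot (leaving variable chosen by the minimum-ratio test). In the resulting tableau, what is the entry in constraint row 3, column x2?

Ratio test on column x1 — row 1: 4/3 = 4/3; row 2: 23/2 = 23/2; row 3: 19/1 = 19. Minimum is 4/3 at row 1 (s1 leaves); pivot element 3.
Divide row 1 by 3; eliminate column x1 from the other rows.
Row 3 update in column x2: 1 − 1·(5/3) = -2/3.

-2/3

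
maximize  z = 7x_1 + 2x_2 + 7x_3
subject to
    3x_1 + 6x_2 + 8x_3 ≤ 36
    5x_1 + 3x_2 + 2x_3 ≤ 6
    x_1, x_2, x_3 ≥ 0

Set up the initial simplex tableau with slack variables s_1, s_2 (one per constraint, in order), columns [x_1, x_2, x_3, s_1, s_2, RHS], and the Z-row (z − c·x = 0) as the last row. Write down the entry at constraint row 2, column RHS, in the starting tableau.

6

The RHS of constraint 2 is b_2 = 6.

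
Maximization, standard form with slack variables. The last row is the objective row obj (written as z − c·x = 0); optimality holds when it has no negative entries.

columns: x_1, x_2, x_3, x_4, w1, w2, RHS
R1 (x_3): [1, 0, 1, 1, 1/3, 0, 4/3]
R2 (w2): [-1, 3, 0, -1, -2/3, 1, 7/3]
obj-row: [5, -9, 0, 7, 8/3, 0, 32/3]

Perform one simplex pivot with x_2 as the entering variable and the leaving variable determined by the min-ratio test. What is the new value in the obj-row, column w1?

2/3

Ratio test on column x_2 — row 1: entry 0 ≤ 0; row 2: (7/3)/3 = 7/9. Minimum is 7/9 at row 2 (w2 leaves); pivot element 3.
Divide row 2 by 3; eliminate column x_2 from the other rows.
obj-row update in column w1: 8/3 − (-9)·(-2/9) = 2/3.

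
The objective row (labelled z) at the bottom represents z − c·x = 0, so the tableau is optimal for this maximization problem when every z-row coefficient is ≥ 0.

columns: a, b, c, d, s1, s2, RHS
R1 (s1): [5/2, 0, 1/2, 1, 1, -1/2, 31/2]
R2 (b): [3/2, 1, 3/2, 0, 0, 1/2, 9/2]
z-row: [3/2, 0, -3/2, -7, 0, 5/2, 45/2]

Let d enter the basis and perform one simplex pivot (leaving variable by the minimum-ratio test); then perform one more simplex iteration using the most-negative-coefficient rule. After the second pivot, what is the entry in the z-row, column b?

Ratio test on column d — row 1: (31/2)/1 = 31/2; row 2: entry 0 ≤ 0. Minimum is 31/2 at row 1 (s1 leaves); pivot element 1.
Divide row 1 by 1; eliminate column d from the other rows.
Second iteration: most negative z-row entry is -1 in column s2, so s2 enters.
Ratio test on column s2 — row 1: entry -1/2 ≤ 0; row 2: (9/2)/(1/2) = 9. Minimum is 9 at row 2 (b leaves); pivot element 1/2.
Divide row 2 by 1/2; eliminate column s2 from the other rows.
After both pivots, the entry at the z-row, column b is 2.

2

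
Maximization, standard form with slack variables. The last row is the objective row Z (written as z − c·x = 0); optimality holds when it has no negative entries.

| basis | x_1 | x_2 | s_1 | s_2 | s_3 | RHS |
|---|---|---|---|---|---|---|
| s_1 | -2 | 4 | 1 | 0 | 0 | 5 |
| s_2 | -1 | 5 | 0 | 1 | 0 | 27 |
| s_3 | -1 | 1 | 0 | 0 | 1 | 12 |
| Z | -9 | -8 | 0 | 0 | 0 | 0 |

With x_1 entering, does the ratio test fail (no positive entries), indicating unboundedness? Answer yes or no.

Every constraint-row entry in column x_1 is ≤ 0, so increasing x_1 is unbounded.

yes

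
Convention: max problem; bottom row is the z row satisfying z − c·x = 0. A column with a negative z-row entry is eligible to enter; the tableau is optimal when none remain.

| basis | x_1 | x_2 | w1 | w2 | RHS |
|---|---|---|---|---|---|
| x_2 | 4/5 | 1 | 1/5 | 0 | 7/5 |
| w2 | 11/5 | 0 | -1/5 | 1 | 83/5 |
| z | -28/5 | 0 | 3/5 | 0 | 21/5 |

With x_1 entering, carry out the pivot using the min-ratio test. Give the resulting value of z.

Ratio test on column x_1 — row 1: (7/5)/(4/5) = 7/4; row 2: (83/5)/(11/5) = 83/11. Minimum is 7/4 at row 1 (x_2 leaves); pivot element 4/5.
Pivot on row 1; the z-row RHS becomes 21/5 − (-28/5)·(7/4) = 14.

14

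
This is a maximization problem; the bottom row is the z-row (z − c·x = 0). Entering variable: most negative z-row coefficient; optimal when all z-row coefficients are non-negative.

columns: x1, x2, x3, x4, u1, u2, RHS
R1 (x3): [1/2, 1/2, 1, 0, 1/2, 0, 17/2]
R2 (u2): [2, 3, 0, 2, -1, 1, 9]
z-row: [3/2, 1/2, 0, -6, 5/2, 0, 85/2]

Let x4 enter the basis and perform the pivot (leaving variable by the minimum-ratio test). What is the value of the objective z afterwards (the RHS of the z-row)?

Ratio test on column x4 — row 1: entry 0 ≤ 0; row 2: 9/2 = 9/2. Minimum is 9/2 at row 2 (u2 leaves); pivot element 2.
Pivot on row 2; the z-row RHS becomes 85/2 − (-6)·(9/2) = 139/2.

139/2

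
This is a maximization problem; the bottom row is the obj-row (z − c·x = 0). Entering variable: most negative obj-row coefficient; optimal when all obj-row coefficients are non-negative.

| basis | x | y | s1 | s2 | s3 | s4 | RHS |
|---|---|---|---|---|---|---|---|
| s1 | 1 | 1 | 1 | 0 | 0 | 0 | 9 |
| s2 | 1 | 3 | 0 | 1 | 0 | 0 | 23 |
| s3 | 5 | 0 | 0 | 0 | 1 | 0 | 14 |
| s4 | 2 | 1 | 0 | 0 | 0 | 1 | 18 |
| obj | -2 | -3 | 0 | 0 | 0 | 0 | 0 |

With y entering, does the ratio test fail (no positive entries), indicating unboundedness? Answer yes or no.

Column y has positive entries in row(s) 1, 2, 4, so the ratio test bounds it — not unbounded.

no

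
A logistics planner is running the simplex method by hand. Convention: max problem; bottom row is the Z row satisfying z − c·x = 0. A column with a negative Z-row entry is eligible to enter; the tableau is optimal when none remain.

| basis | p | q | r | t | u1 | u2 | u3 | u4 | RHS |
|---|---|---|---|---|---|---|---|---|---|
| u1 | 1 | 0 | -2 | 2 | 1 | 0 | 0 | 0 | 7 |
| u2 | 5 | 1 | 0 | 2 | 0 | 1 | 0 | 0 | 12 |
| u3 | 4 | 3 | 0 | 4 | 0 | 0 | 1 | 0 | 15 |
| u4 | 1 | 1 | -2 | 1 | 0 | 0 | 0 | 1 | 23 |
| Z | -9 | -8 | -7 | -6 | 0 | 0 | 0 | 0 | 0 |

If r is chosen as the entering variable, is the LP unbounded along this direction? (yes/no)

yes

Every constraint-row entry in column r is ≤ 0, so increasing r is unbounded.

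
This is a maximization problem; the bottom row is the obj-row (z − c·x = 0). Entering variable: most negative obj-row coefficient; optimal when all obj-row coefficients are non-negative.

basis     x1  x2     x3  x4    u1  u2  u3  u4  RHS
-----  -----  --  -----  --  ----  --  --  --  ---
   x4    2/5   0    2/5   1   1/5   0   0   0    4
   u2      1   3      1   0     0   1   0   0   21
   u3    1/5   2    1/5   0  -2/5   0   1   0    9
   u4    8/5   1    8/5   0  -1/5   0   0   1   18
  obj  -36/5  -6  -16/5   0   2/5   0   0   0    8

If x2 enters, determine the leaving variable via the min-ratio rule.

u3

Column x2 entries and ratios — x4: 0 ≤ 0, skip; u2: 21/3 = 7; u3: 9/2 = 9/2; u4: 18/1 = 18.
Smallest ratio is 9/2 in the row of u3, so u3 leaves.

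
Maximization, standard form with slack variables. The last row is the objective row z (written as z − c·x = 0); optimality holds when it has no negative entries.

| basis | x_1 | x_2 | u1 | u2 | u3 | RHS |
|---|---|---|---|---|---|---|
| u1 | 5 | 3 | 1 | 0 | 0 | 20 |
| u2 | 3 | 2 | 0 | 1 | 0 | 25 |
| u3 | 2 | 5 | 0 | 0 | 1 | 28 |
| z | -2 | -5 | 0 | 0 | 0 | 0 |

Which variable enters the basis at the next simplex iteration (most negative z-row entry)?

x_2

Negative z-row entries: x_1: -2, x_2: -5.
The most negative is -5 in column x_2, so x_2 enters.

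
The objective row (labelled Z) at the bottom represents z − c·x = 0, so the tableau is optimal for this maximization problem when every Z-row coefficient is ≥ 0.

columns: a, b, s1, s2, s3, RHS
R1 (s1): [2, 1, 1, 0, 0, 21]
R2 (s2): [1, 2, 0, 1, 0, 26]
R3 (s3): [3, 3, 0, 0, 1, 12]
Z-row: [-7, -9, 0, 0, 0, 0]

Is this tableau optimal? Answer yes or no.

no

The Z-row has a negative entry -9 in column b, so it is not optimal.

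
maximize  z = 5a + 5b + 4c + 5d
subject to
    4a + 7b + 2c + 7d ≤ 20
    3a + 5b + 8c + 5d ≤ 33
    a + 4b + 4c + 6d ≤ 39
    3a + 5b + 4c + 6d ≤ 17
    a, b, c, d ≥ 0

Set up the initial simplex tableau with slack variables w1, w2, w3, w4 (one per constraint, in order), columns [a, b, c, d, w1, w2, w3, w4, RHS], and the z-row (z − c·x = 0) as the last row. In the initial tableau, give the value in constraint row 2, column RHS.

The RHS of constraint 2 is b_2 = 33.

33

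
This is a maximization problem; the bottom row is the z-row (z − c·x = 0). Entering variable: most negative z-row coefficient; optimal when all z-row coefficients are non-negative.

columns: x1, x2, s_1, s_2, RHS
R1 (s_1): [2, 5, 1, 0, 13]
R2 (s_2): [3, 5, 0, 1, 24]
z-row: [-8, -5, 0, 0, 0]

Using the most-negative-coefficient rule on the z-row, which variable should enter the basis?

x1

Negative z-row entries: x1: -8, x2: -5.
The most negative is -8 in column x1, so x1 enters.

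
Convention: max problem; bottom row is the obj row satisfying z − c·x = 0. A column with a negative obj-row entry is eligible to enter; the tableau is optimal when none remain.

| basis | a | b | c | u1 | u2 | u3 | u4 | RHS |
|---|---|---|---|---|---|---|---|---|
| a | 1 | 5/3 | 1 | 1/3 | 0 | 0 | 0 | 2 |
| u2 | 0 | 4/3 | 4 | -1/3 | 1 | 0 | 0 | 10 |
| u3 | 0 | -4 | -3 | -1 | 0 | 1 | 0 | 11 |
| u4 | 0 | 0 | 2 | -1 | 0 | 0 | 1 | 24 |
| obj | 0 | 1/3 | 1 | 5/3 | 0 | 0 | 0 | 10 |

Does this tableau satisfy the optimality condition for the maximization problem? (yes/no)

Every obj-row coefficient is ≥ 0, so the tableau is optimal.

yes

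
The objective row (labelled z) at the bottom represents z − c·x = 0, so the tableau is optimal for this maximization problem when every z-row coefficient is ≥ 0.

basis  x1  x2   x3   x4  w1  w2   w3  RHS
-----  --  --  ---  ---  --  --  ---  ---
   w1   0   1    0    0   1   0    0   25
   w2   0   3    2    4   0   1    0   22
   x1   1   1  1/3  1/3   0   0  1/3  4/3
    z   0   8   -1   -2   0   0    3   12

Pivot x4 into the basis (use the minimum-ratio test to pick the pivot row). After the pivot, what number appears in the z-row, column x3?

Ratio test on column x4 — row 1: entry 0 ≤ 0; row 2: 22/4 = 11/2; row 3: (4/3)/(1/3) = 4. Minimum is 4 at row 3 (x1 leaves); pivot element 1/3.
Divide row 3 by 1/3; eliminate column x4 from the other rows.
z-row update in column x3: -1 − (-2)·1 = 1.

1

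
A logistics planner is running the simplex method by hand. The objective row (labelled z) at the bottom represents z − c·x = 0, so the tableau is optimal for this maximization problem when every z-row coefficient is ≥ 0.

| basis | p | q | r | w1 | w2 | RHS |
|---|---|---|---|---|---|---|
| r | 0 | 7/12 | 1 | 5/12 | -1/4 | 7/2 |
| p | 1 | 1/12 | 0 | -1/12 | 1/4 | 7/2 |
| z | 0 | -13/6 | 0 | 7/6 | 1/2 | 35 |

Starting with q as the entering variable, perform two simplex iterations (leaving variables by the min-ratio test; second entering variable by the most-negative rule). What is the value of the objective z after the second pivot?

105/2

Ratio test on column q — row 1: (7/2)/(7/12) = 6; row 2: (7/2)/(1/12) = 42. Minimum is 6 at row 1 (r leaves); pivot element 7/12.
Pivot on row 1; the z-row RHS becomes 35 − (-13/6)·6 = 48.
Next entering variable (most negative z-row entry -3/7): w2.
Ratio test on column w2 — row 1: entry -3/7 ≤ 0; row 2: 3/(2/7) = 21/2. Minimum is 21/2 at row 2 (p leaves); pivot element 2/7.
After the second pivot the z-row RHS is 48 − (-3/7)·(21/2) = 105/2.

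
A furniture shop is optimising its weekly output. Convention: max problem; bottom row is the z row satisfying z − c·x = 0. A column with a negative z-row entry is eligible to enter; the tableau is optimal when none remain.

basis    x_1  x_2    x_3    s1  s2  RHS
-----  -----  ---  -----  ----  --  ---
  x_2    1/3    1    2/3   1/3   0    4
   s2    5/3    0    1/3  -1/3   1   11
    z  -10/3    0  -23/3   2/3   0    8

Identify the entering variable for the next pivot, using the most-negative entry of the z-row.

Negative z-row entries: x_1: -10/3, x_3: -23/3.
The most negative is -23/3 in column x_3, so x_3 enters.

x_3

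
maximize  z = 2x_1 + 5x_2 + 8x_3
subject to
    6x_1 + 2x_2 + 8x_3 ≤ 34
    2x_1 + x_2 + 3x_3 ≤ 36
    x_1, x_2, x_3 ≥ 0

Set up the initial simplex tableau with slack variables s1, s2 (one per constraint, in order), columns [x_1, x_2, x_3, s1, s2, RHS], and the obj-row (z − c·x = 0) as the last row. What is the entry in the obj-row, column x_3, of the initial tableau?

The obj-row carries the negated objective coefficients: the x_3 entry is -8.

-8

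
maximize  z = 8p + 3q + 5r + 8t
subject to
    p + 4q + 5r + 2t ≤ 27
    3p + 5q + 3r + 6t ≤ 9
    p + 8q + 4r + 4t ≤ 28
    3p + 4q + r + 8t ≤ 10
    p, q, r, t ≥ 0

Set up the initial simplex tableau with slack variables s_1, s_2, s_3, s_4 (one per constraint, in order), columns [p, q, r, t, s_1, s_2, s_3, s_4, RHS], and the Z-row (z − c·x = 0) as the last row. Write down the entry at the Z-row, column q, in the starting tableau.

-3

The Z-row carries the negated objective coefficients: the q entry is -3.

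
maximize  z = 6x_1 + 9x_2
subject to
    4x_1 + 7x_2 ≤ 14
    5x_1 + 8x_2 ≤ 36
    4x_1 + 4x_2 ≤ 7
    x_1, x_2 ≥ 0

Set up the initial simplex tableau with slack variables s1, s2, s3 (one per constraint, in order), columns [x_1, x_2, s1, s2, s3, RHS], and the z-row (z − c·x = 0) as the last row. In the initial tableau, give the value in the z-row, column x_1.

The z-row carries the negated objective coefficients: the x_1 entry is -6.

-6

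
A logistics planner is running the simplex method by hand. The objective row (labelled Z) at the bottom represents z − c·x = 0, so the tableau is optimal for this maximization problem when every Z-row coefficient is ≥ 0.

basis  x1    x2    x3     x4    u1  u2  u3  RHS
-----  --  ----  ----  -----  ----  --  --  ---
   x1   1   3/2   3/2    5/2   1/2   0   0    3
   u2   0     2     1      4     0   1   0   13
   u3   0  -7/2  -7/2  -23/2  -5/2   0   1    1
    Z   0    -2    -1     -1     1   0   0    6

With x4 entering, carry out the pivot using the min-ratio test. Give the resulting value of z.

Ratio test on column x4 — row 1: 3/(5/2) = 6/5; row 2: 13/4 = 13/4; row 3: entry -23/2 ≤ 0. Minimum is 6/5 at row 1 (x1 leaves); pivot element 5/2.
Pivot on row 1; the Z-row RHS becomes 6 − (-1)·(6/5) = 36/5.

36/5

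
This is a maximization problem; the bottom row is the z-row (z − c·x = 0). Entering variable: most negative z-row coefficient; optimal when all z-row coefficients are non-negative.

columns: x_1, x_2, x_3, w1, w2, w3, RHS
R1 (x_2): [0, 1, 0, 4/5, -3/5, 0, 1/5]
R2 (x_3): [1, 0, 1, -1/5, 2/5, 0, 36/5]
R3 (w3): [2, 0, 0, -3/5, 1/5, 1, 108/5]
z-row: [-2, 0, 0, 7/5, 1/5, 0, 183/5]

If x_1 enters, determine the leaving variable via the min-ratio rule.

x_3

Column x_1 entries and ratios — x_2: 0 ≤ 0, skip; x_3: (36/5)/1 = 36/5; w3: (108/5)/2 = 54/5.
Smallest ratio is 36/5 in the row of x_3, so x_3 leaves.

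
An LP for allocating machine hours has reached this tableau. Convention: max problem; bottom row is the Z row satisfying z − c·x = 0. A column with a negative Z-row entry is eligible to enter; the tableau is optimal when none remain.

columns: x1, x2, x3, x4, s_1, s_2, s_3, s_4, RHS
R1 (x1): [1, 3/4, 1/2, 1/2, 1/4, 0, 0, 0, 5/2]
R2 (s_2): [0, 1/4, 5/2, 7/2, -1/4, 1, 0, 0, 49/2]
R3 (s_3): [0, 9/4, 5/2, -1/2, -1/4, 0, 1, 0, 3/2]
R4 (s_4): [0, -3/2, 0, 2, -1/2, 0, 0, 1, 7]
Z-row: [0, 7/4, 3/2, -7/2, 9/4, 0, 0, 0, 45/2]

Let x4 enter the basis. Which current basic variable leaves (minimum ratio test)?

Column x4 entries and ratios — x1: (5/2)/(1/2) = 5; s_2: (49/2)/(7/2) = 7; s_3: -1/2 ≤ 0, skip; s_4: 7/2 = 7/2.
Smallest ratio is 7/2 in the row of s_4, so s_4 leaves.

s_4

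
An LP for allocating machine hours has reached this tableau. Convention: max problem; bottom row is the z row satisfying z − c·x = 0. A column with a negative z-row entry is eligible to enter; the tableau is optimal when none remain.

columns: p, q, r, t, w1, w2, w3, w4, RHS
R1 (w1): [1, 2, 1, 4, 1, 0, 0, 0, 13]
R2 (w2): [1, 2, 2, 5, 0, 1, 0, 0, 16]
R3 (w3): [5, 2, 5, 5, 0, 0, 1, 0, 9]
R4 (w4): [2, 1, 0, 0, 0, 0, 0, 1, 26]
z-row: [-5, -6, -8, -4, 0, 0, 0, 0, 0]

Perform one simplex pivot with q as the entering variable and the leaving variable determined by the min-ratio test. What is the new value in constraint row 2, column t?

Ratio test on column q — row 1: 13/2 = 13/2; row 2: 16/2 = 8; row 3: 9/2 = 9/2; row 4: 26/1 = 26. Minimum is 9/2 at row 3 (w3 leaves); pivot element 2.
Divide row 3 by 2; eliminate column q from the other rows.
Row 2 update in column t: 5 − 2·(5/2) = 0.

0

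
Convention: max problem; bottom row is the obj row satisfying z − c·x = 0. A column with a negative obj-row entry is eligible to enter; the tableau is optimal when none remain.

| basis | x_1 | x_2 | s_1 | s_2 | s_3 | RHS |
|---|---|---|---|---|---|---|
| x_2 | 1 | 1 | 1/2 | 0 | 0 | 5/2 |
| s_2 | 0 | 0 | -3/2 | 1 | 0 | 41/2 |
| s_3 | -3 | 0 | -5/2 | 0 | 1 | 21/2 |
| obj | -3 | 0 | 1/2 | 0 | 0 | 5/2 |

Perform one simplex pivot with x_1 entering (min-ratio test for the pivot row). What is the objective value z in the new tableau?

Ratio test on column x_1 — row 1: (5/2)/1 = 5/2; row 2: entry 0 ≤ 0; row 3: entry -3 ≤ 0. Minimum is 5/2 at row 1 (x_2 leaves); pivot element 1.
Pivot on row 1; the obj-row RHS becomes 5/2 − (-3)·(5/2) = 10.

10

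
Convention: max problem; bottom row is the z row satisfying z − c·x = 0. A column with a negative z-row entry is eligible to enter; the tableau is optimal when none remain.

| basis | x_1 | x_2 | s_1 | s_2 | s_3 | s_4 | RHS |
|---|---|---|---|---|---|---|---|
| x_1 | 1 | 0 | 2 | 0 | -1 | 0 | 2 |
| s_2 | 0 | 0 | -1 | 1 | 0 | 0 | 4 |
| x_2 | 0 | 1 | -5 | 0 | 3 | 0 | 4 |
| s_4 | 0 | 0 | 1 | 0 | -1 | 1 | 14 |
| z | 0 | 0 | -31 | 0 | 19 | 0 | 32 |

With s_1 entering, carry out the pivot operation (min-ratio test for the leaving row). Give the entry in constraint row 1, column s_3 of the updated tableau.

Ratio test on column s_1 — row 1: 2/2 = 1; row 2: entry -1 ≤ 0; row 3: entry -5 ≤ 0; row 4: 14/1 = 14. Minimum is 1 at row 1 (x_1 leaves); pivot element 2.
Divide row 1 by 2; eliminate column s_1 from the other rows.
In the new row 1, the s_3 entry is the old entry divided by the pivot: (-1)/2 = -1/2.

-1/2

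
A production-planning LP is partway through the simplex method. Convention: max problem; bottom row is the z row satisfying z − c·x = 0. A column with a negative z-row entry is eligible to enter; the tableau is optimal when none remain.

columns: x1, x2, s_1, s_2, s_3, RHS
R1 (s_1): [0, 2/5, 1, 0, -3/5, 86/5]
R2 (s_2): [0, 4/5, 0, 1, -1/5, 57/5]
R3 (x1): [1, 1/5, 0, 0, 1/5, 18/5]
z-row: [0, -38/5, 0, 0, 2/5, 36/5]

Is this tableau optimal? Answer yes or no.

no

The z-row has a negative entry -38/5 in column x2, so it is not optimal.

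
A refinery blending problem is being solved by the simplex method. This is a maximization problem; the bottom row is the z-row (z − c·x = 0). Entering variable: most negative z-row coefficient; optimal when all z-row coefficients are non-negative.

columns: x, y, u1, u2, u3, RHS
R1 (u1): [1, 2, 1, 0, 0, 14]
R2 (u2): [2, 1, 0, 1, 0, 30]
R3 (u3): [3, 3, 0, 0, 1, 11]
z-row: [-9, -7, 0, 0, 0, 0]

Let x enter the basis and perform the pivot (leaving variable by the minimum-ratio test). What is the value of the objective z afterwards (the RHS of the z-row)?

33

Ratio test on column x — row 1: 14/1 = 14; row 2: 30/2 = 15; row 3: 11/3 = 11/3. Minimum is 11/3 at row 3 (u3 leaves); pivot element 3.
Pivot on row 3; the z-row RHS becomes 0 − (-9)·(11/3) = 33.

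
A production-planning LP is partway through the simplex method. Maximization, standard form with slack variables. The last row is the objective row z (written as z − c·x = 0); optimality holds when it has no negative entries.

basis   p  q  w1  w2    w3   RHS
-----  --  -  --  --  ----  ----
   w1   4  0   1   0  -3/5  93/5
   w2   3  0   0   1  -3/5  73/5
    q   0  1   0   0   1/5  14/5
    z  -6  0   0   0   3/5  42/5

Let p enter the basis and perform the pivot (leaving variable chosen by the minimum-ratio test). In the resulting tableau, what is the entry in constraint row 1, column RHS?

Ratio test on column p — row 1: (93/5)/4 = 93/20; row 2: (73/5)/3 = 73/15; row 3: entry 0 ≤ 0. Minimum is 93/20 at row 1 (w1 leaves); pivot element 4.
Divide row 1 by 4; eliminate column p from the other rows.
In the new row 1, the RHS entry is the old entry divided by the pivot: (93/5)/4 = 93/20.

93/20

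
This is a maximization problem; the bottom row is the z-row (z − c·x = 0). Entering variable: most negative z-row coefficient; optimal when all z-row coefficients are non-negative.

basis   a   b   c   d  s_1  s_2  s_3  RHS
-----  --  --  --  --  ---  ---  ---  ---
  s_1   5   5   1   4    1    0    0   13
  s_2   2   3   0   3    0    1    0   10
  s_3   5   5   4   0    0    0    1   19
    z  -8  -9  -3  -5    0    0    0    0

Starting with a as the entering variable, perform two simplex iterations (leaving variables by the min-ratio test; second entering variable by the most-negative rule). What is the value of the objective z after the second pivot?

Ratio test on column a — row 1: 13/5 = 13/5; row 2: 10/2 = 5; row 3: 19/5 = 19/5. Minimum is 13/5 at row 1 (s_1 leaves); pivot element 5.
Pivot on row 1; the z-row RHS becomes 0 − (-8)·(13/5) = 104/5.
Next entering variable (most negative z-row entry -7/5): c.
Ratio test on column c — row 1: (13/5)/(1/5) = 13; row 2: entry -2/5 ≤ 0; row 3: 6/3 = 2. Minimum is 2 at row 3 (s_3 leaves); pivot element 3.
After the second pivot the z-row RHS is 104/5 − (-7/5)·2 = 118/5.

118/5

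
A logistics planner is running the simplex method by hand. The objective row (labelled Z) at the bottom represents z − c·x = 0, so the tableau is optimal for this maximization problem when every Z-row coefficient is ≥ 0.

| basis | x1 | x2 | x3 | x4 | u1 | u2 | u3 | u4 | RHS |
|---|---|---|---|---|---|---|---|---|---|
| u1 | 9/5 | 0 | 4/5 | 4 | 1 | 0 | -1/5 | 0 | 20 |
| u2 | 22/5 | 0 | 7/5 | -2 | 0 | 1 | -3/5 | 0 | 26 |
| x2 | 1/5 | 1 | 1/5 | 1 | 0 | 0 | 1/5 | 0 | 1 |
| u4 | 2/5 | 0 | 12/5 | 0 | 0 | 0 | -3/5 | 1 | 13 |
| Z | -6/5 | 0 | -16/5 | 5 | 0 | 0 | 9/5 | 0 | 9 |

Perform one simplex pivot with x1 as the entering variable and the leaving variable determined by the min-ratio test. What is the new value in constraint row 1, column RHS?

11

Ratio test on column x1 — row 1: 20/(9/5) = 100/9; row 2: 26/(22/5) = 65/11; row 3: 1/(1/5) = 5; row 4: 13/(2/5) = 65/2. Minimum is 5 at row 3 (x2 leaves); pivot element 1/5.
Divide row 3 by 1/5; eliminate column x1 from the other rows.
Row 1 update in column RHS: 20 − (9/5)·5 = 11.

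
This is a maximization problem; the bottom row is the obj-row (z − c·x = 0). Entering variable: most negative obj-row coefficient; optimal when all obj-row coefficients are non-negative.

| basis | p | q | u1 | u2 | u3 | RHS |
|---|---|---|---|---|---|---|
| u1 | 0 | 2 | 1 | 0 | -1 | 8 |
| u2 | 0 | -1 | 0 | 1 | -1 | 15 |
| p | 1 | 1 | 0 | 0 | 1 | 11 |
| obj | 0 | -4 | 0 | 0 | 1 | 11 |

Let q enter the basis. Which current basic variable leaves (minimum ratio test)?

Column q entries and ratios — u1: 8/2 = 4; u2: -1 ≤ 0, skip; p: 11/1 = 11.
Smallest ratio is 4 in the row of u1, so u1 leaves.

u1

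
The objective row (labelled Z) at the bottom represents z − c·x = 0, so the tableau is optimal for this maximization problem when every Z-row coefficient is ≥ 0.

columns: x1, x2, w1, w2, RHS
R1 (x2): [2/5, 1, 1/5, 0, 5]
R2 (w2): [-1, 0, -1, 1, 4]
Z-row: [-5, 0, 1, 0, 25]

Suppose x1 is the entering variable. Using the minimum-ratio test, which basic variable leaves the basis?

Column x1 entries and ratios — x2: 5/(2/5) = 25/2; w2: -1 ≤ 0, skip.
Smallest ratio is 25/2 in the row of x2, so x2 leaves.

x2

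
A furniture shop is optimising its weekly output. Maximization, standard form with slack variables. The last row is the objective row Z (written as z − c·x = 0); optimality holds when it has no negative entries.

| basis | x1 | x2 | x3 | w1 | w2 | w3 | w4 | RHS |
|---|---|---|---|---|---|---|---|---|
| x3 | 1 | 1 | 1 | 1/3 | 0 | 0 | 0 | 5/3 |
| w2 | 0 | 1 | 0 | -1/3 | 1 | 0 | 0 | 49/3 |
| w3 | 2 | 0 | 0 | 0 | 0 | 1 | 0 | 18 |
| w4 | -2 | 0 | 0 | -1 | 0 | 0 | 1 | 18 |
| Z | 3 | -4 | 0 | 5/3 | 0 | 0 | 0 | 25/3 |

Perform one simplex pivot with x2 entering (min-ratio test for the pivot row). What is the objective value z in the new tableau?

15

Ratio test on column x2 — row 1: (5/3)/1 = 5/3; row 2: (49/3)/1 = 49/3; row 3: entry 0 ≤ 0; row 4: entry 0 ≤ 0. Minimum is 5/3 at row 1 (x3 leaves); pivot element 1.
Pivot on row 1; the Z-row RHS becomes 25/3 − (-4)·(5/3) = 15.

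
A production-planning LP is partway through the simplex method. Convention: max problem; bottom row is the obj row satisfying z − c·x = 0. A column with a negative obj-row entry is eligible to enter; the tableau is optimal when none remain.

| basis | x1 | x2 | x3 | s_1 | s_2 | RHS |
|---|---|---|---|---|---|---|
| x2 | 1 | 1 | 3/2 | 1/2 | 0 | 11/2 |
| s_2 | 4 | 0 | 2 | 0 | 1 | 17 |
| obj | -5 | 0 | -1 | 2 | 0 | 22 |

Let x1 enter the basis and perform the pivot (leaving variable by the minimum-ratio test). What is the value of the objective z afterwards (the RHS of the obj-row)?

Ratio test on column x1 — row 1: (11/2)/1 = 11/2; row 2: 17/4 = 17/4. Minimum is 17/4 at row 2 (s_2 leaves); pivot element 4.
Pivot on row 2; the obj-row RHS becomes 22 − (-5)·(17/4) = 173/4.

173/4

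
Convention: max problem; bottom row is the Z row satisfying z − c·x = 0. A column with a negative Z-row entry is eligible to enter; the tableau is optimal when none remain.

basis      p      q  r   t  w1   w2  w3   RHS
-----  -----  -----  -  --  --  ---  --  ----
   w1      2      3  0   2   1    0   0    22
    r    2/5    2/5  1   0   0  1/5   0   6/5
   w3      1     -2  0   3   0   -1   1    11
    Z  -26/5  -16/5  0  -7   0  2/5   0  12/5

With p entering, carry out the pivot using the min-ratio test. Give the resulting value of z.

Ratio test on column p — row 1: 22/2 = 11; row 2: (6/5)/(2/5) = 3; row 3: 11/1 = 11. Minimum is 3 at row 2 (r leaves); pivot element 2/5.
Pivot on row 2; the Z-row RHS becomes 12/5 − (-26/5)·3 = 18.

18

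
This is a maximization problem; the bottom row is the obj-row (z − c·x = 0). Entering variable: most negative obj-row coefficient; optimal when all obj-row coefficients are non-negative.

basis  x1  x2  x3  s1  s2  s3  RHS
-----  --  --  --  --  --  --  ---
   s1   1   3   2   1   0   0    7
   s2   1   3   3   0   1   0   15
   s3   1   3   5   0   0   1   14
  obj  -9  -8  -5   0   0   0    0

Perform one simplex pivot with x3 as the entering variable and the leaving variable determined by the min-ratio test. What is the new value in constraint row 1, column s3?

-2/5

Ratio test on column x3 — row 1: 7/2 = 7/2; row 2: 15/3 = 5; row 3: 14/5 = 14/5. Minimum is 14/5 at row 3 (s3 leaves); pivot element 5.
Divide row 3 by 5; eliminate column x3 from the other rows.
Row 1 update in column s3: 0 − 2·(1/5) = -2/5.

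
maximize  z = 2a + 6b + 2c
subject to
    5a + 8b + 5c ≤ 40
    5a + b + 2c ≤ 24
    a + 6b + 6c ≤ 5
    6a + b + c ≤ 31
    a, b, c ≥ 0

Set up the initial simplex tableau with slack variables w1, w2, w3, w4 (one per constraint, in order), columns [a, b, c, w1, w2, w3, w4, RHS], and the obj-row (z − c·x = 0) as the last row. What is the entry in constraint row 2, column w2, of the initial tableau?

Slack w2 belongs to constraint 2; its column is the unit vector e_2, so the entry in row 2 is 1.

1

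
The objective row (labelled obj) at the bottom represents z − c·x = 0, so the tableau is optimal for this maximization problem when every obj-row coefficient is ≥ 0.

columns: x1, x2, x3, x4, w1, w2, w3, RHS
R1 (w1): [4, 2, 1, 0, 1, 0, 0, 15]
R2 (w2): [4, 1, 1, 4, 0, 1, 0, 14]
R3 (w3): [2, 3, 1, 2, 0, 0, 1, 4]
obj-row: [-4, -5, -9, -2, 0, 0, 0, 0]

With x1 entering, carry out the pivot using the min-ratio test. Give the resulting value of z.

Ratio test on column x1 — row 1: 15/4 = 15/4; row 2: 14/4 = 7/2; row 3: 4/2 = 2. Minimum is 2 at row 3 (w3 leaves); pivot element 2.
Pivot on row 3; the obj-row RHS becomes 0 − (-4)·2 = 8.

8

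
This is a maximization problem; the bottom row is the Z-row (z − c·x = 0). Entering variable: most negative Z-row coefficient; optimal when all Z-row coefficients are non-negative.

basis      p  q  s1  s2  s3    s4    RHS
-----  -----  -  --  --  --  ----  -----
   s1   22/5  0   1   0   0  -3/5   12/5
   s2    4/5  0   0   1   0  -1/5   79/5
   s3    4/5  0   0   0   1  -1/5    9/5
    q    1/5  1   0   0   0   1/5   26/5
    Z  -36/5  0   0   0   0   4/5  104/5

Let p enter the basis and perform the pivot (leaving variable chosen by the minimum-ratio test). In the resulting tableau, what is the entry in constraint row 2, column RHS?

Ratio test on column p — row 1: (12/5)/(22/5) = 6/11; row 2: (79/5)/(4/5) = 79/4; row 3: (9/5)/(4/5) = 9/4; row 4: (26/5)/(1/5) = 26. Minimum is 6/11 at row 1 (s1 leaves); pivot element 22/5.
Divide row 1 by 22/5; eliminate column p from the other rows.
Row 2 update in column RHS: 79/5 − (4/5)·(6/11) = 169/11.

169/11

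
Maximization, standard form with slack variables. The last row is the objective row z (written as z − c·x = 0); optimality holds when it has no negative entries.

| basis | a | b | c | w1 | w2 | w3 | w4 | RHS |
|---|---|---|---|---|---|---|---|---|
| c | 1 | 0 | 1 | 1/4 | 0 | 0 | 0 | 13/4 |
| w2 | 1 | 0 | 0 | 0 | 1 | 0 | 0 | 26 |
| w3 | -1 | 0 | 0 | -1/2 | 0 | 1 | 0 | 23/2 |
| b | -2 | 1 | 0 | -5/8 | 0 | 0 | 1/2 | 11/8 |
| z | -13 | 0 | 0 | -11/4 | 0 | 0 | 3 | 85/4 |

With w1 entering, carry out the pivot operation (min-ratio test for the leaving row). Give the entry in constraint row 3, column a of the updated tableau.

1

Ratio test on column w1 — row 1: (13/4)/(1/4) = 13; row 2: entry 0 ≤ 0; row 3: entry -1/2 ≤ 0; row 4: entry -5/8 ≤ 0. Minimum is 13 at row 1 (c leaves); pivot element 1/4.
Divide row 1 by 1/4; eliminate column w1 from the other rows.
Row 3 update in column a: -1 − (-1/2)·4 = 1.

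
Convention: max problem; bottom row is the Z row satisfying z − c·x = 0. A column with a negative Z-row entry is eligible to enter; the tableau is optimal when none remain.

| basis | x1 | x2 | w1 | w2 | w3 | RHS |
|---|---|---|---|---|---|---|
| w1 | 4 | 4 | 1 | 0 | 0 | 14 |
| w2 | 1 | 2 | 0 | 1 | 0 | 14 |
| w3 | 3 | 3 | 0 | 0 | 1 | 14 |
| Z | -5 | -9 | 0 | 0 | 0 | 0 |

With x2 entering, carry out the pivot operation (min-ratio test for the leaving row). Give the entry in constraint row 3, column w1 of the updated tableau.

-3/4

Ratio test on column x2 — row 1: 14/4 = 7/2; row 2: 14/2 = 7; row 3: 14/3 = 14/3. Minimum is 7/2 at row 1 (w1 leaves); pivot element 4.
Divide row 1 by 4; eliminate column x2 from the other rows.
Row 3 update in column w1: 0 − 3·(1/4) = -3/4.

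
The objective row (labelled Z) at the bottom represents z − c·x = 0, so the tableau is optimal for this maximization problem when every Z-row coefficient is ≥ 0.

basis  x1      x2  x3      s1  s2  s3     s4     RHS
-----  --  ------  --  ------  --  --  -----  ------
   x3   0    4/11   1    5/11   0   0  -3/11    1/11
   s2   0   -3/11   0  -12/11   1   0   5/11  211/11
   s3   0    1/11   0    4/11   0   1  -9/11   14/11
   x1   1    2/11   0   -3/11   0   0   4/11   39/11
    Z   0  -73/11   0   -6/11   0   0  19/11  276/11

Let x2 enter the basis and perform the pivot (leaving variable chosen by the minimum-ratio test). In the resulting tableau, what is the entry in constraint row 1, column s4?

Ratio test on column x2 — row 1: (1/11)/(4/11) = 1/4; row 2: entry -3/11 ≤ 0; row 3: (14/11)/(1/11) = 14; row 4: (39/11)/(2/11) = 39/2. Minimum is 1/4 at row 1 (x3 leaves); pivot element 4/11.
Divide row 1 by 4/11; eliminate column x2 from the other rows.
In the new row 1, the s4 entry is the old entry divided by the pivot: (-3/11)/(4/11) = -3/4.

-3/4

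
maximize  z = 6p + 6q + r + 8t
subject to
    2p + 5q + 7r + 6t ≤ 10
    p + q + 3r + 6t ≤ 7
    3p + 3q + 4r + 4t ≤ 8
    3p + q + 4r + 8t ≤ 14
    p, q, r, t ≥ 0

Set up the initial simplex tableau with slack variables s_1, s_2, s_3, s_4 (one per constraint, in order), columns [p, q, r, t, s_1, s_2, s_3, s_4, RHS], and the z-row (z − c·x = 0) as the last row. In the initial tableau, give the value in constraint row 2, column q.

Constraint 2 has coefficient 1 on q.

1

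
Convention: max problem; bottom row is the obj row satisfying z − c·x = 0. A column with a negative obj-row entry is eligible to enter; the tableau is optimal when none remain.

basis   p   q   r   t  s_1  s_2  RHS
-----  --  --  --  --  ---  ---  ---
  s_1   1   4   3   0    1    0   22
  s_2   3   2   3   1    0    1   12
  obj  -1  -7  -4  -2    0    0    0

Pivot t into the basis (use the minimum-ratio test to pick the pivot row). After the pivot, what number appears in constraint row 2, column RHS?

Ratio test on column t — row 1: entry 0 ≤ 0; row 2: 12/1 = 12. Minimum is 12 at row 2 (s_2 leaves); pivot element 1.
Divide row 2 by 1; eliminate column t from the other rows.
In the new row 2, the RHS entry is the old entry divided by the pivot: 12/1 = 12.

12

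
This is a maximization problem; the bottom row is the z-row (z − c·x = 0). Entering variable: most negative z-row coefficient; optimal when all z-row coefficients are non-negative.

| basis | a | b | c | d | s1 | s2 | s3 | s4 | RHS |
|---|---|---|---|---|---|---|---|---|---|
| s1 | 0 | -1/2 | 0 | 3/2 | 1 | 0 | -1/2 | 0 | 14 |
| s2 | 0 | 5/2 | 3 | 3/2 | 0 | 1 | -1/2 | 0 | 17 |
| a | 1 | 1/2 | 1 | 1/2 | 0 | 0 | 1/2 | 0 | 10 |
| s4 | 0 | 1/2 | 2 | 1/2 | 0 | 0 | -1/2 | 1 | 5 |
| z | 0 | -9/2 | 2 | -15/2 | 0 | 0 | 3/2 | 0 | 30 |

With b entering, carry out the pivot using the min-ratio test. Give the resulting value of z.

303/5

Ratio test on column b — row 1: entry -1/2 ≤ 0; row 2: 17/(5/2) = 34/5; row 3: 10/(1/2) = 20; row 4: 5/(1/2) = 10. Minimum is 34/5 at row 2 (s2 leaves); pivot element 5/2.
Pivot on row 2; the z-row RHS becomes 30 − (-9/2)·(34/5) = 303/5.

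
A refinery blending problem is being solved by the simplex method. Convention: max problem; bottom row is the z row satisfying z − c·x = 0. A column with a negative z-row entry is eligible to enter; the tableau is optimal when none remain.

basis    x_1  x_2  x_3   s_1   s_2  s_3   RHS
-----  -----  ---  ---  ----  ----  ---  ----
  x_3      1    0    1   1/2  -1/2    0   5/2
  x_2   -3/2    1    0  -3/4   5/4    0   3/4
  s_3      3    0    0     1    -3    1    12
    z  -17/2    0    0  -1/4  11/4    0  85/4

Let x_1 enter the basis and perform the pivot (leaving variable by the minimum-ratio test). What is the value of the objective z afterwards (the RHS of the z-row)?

Ratio test on column x_1 — row 1: (5/2)/1 = 5/2; row 2: entry -3/2 ≤ 0; row 3: 12/3 = 4. Minimum is 5/2 at row 1 (x_3 leaves); pivot element 1.
Pivot on row 1; the z-row RHS becomes 85/4 − (-17/2)·(5/2) = 85/2.

85/2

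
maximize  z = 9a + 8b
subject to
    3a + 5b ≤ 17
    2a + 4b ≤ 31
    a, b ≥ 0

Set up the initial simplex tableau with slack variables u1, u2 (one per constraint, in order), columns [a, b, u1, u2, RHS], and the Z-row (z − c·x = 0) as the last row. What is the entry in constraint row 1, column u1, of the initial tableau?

Slack u1 belongs to constraint 1; its column is the unit vector e_1, so the entry in row 1 is 1.

1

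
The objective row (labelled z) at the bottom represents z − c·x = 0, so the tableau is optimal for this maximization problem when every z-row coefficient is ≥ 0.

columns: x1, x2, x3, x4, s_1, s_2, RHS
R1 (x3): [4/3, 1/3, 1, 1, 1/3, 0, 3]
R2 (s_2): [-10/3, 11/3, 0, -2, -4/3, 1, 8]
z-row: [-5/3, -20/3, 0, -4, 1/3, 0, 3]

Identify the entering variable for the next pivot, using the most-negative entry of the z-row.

x2

Negative z-row entries: x1: -5/3, x2: -20/3, x4: -4.
The most negative is -20/3 in column x2, so x2 enters.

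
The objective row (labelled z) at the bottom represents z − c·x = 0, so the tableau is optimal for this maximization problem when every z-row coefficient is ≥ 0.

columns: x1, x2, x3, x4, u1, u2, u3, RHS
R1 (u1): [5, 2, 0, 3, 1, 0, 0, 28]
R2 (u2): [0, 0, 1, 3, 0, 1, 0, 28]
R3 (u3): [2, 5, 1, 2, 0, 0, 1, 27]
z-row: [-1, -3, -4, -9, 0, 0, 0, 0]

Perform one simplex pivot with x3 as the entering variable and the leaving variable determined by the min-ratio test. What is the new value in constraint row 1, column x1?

5

Ratio test on column x3 — row 1: entry 0 ≤ 0; row 2: 28/1 = 28; row 3: 27/1 = 27. Minimum is 27 at row 3 (u3 leaves); pivot element 1.
Divide row 3 by 1; eliminate column x3 from the other rows.
Row 1 update in column x1: 5 − 0·2 = 5.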